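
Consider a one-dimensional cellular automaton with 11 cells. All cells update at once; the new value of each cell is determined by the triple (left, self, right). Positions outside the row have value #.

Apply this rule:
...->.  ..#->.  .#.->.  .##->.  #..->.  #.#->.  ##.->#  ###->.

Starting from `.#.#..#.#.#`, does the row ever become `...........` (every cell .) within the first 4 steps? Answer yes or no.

...........
all cells are . at step 1

yes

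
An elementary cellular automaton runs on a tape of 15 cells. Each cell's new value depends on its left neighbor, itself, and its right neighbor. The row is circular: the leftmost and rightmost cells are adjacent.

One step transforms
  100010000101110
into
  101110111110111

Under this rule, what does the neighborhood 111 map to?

At position 12 the neighborhood is 111; the next row has 1 there.

1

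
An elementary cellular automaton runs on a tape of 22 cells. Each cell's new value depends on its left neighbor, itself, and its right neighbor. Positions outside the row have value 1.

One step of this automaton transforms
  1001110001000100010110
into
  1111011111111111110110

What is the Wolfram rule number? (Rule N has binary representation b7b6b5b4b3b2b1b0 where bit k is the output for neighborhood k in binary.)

95

position 4: 111 → 0  (bit 7 = 0)
position 0: 110 → 1  (bit 6 = 1)
position 18: 101 → 0  (bit 5 = 0)
position 1: 100 → 1  (bit 4 = 1)
position 3: 011 → 1  (bit 3 = 1)
position 9: 010 → 1  (bit 2 = 1)
position 2: 001 → 1  (bit 1 = 1)
position 7: 000 → 1  (bit 0 = 1)
bits b7..b0 = 01011111 = 95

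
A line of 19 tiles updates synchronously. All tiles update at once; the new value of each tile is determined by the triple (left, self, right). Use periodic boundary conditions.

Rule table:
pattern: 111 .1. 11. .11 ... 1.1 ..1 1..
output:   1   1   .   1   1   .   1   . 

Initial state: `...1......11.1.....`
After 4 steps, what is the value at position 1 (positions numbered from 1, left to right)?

1111.111111..1.1111
111..11111..11.1111
11..11111..11..1111
1..11111..11..11111
position 1 holds 1

1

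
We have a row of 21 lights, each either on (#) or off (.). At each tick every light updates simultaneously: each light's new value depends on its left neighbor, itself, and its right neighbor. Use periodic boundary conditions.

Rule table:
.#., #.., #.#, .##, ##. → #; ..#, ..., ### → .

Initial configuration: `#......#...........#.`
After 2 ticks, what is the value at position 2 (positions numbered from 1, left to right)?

#

##.....##..........##
.##....###.........#.
position 2 holds #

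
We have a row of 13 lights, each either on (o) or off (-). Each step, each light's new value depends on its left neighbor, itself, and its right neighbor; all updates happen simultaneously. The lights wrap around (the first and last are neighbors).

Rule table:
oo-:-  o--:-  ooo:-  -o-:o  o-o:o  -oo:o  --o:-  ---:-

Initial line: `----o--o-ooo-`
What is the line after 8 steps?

----o--o-----

----o--ooo---
----o--o-----
----o--o-----  (fixed point — unchanged through step 8)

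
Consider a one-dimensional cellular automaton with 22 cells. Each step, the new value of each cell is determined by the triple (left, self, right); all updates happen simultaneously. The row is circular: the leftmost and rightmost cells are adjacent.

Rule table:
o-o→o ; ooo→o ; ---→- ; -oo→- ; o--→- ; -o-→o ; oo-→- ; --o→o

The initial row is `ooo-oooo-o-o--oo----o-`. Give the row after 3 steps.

step 1: -o-o-oo-oooo-o-----ooo
step 2: ooooo--o-oo-oo----o-o-
step 3: -ooo--ooo--o-----ooooo

-ooo--ooo--o-----ooooo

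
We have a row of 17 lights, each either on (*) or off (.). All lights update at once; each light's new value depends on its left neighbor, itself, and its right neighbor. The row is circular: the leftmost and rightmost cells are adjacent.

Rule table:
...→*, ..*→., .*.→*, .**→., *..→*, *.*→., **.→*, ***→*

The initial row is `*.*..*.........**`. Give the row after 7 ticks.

tick 1: *.**.*********..*
tick 2: *..*..*********..
tick 3: **.**..*********.
tick 4: .*..**..********.
tick 5: .**..**..********
tick 6: ..**..**..*******
tick 7: *..**..**..******

*..**..**..******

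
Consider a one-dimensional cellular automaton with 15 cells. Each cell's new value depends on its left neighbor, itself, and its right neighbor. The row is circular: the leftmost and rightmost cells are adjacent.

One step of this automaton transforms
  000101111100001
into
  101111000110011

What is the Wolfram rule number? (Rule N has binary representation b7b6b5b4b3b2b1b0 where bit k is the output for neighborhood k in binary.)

position 6: 111 → 0  (bit 7 = 0)
position 9: 110 → 1  (bit 6 = 1)
position 4: 101 → 1  (bit 5 = 1)
position 0: 100 → 1  (bit 4 = 1)
position 5: 011 → 1  (bit 3 = 1)
position 3: 010 → 1  (bit 2 = 1)
position 2: 001 → 1  (bit 1 = 1)
position 1: 000 → 0  (bit 0 = 0)
bits b7..b0 = 01111110 = 126

126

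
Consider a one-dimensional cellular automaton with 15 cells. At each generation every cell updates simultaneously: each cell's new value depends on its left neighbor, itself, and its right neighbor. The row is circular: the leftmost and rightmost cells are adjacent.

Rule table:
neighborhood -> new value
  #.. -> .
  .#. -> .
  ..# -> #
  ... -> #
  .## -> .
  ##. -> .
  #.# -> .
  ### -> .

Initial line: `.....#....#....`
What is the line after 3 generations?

#####..###..###
......#....#...
######..###..##

######..###..##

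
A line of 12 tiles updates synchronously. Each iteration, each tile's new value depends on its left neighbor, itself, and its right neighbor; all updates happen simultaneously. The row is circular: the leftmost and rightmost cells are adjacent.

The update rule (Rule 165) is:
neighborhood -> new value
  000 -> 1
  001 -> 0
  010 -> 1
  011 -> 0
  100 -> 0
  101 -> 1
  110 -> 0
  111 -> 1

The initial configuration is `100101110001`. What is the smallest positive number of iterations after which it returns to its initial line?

000110100100
110001100101
100100000110
100101110001

4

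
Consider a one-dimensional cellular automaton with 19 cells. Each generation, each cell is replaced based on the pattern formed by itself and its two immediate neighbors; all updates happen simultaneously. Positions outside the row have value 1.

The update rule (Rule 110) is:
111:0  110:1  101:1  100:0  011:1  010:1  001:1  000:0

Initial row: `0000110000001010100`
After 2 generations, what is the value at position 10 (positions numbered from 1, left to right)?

0001110000011111101
0011010000110000111
position 10 holds 0

0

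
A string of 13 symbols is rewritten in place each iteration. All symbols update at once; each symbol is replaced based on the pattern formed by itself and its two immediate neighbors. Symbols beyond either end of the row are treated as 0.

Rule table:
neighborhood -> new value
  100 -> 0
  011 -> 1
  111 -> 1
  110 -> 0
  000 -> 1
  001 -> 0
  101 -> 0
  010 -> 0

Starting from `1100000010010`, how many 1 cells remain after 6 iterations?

8

1001111000000
0001110011111
1101100011110
1001001011100
0000000011001
1111111010000
count of 1: 8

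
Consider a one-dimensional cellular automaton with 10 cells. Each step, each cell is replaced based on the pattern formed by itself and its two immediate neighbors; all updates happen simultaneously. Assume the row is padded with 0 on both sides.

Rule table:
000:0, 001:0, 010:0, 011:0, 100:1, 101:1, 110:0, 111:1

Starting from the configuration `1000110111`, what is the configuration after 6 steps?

0100001010
0010000101
0001000010
0000100001
0000010000
0000001000

0000001000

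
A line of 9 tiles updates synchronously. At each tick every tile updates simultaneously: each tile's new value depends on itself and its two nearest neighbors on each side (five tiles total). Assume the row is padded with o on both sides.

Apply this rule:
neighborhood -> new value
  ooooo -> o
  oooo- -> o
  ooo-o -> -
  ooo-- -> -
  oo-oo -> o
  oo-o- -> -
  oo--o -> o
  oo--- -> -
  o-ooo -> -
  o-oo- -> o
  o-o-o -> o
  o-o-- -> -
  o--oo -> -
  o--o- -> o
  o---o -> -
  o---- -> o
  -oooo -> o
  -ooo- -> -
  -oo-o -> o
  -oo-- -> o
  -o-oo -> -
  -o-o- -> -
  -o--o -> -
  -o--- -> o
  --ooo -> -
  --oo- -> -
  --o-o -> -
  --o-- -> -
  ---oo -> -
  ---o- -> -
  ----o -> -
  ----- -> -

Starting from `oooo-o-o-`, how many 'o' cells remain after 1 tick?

tick 1: ooo--o-o-
count of o: 5

5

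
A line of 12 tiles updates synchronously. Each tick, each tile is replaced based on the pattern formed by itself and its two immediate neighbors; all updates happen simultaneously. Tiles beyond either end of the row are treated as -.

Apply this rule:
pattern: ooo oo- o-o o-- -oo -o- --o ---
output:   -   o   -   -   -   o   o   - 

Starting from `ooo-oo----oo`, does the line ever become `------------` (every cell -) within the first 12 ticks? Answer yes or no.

no

--o--o---o-o
-oo-oo--oo-o
o-o--o-o-o-o
o-o-oo-o-o-o
o-o--o-o-o-o  (repeats tick 3; period 2)
tick 12: o-o-oo-o-o-o
tick 12 is o-o-oo-o-o-o, still not uniform -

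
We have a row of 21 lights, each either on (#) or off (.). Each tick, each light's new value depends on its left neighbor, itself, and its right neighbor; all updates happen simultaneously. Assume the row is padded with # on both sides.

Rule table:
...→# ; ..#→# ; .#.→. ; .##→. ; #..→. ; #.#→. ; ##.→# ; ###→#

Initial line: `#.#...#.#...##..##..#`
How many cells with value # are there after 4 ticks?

tick 1: #...##....##.#.#.#.#.
tick 2: #.##.#.###.#.........
tick 3: #..#....##...########
tick 4: #.#..###.#.##.#######
count of #: 15

15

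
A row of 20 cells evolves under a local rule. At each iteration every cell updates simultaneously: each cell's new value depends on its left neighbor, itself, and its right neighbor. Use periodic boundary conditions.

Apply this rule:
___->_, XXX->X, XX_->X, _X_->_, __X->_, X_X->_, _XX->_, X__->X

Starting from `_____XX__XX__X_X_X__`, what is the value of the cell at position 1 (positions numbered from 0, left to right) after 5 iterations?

iteration 1: ______XX__XX______X_
iteration 2: _______XX__XX______X
iteration 3: X_______XX__XX______
iteration 4: _X_______XX__XX_____
iteration 5: __X_______XX__XX____
position 1 holds _

_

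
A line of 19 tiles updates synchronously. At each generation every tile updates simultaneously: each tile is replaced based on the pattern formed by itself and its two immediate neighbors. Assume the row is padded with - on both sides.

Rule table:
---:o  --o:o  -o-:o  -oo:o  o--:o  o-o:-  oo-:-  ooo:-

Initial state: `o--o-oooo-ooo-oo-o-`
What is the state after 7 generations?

oooo-o----o---o--oo
o----ooooooooooooo-
oooooo------------o
o-----ooooooooooooo
ooooooo------------
o------oooooooooooo
oooooooo-----------

oooooooo-----------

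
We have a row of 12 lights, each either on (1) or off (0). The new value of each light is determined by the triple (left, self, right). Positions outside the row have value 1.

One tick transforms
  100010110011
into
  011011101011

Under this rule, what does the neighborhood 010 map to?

At position 4 the neighborhood is 010; the next row has 1 there.

1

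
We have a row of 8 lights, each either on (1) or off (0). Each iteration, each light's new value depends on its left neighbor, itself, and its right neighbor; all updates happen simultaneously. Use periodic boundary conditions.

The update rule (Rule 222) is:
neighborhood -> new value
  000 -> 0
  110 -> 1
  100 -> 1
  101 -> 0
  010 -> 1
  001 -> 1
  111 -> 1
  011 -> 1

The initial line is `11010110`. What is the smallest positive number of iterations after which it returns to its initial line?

iteration 1: 11010110

1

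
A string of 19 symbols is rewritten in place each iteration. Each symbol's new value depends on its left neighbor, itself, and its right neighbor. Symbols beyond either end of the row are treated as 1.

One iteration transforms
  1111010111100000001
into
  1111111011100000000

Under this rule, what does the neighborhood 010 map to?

At position 5 the neighborhood is 010; the next row has 1 there.

1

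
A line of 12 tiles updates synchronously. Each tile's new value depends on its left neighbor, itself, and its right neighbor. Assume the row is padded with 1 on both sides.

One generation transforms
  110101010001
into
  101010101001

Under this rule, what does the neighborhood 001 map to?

At position 10 the neighborhood is 001; the next row has 0 there.

0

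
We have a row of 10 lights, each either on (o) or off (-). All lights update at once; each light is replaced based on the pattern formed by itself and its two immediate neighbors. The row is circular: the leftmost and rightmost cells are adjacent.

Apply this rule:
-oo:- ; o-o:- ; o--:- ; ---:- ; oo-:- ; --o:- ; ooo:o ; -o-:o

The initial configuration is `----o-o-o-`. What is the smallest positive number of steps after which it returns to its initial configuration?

----o-o-o-

1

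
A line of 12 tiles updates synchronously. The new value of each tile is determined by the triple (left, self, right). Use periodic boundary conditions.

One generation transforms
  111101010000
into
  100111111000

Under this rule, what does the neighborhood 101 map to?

At position 4 the neighborhood is 101; the next row has 1 there.

1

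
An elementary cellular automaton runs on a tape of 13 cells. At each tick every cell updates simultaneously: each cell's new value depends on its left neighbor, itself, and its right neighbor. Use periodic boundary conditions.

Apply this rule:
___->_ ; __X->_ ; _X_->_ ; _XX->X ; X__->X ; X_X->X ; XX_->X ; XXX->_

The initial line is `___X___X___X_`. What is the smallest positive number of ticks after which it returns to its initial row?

13

____X___X___X
X____X___X___
_X____X___X__
__X____X___X_
___X____X___X
X___X____X___
_X___X____X__
__X___X____X_
___X___X____X
X___X___X____
_X___X___X___
__X___X___X__
___X___X___X_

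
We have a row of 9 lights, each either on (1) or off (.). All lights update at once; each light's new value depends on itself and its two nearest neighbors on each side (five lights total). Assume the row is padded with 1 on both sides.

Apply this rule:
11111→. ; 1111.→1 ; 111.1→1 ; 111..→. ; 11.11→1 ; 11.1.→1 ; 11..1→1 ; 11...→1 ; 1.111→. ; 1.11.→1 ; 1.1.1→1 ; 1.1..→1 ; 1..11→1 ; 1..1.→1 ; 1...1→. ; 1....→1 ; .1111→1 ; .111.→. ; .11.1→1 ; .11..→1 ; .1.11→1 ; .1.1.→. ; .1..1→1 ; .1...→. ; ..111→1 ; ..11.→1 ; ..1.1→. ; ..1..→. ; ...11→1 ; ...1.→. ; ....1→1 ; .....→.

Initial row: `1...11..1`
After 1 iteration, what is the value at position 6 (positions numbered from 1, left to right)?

1

.1.111111
position 6 holds 1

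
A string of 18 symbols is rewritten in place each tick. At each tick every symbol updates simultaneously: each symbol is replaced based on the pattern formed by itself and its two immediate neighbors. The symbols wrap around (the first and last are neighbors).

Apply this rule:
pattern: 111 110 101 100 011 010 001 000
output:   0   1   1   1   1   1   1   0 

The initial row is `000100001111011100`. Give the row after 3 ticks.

111110000001110001

001110011001110110
011011111111011111
111110000001110001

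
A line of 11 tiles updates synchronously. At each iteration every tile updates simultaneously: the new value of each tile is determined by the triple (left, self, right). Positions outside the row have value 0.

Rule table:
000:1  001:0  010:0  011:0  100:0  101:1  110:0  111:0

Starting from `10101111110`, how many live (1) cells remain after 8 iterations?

iteration 1: 01010000000
iteration 2: 00100111111
iteration 3: 10000000000
iteration 4: 00111111111
iteration 5: 10000000000  (repeats iteration 3; period 2)
iteration 8: 00111111111
count of 1: 9

9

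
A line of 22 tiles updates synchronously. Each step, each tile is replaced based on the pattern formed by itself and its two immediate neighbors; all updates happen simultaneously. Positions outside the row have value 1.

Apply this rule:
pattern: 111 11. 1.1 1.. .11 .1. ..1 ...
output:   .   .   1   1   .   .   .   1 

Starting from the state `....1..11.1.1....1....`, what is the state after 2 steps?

111..1...1.1.111..111.
...1..11..1.1...1....1

...1..11..1.1...1....1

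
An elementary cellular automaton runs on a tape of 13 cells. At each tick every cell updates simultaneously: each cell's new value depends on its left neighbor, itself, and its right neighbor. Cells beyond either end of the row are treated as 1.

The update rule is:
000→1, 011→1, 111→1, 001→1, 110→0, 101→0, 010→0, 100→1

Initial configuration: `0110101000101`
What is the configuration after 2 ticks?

tick 1: 0100000111001
tick 2: 0011111110111

0011111110111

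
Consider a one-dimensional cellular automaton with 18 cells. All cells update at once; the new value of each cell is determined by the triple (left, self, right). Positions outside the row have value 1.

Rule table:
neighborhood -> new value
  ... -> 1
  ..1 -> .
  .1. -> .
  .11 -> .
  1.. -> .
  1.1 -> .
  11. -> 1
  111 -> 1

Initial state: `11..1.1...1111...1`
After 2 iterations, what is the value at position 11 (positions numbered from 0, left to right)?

11......1..111.1..
11.1111.....11....
position 11 holds .

.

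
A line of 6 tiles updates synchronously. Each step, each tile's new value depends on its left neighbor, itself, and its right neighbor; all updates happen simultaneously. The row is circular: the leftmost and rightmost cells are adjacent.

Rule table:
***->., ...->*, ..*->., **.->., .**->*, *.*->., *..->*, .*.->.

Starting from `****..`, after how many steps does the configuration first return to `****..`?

step 1: *...*.
step 2: .**...
step 3: .*.***
step 4: ...*..
step 5: **..**
step 6: ..*.*.
step 7: *....*
step 8: .***.*
step 9: .*....
step 10: ..****
step 11: *.*...
step 12: ...**.
step 13: **.*.*
step 14: .....*
step 15: ****..

15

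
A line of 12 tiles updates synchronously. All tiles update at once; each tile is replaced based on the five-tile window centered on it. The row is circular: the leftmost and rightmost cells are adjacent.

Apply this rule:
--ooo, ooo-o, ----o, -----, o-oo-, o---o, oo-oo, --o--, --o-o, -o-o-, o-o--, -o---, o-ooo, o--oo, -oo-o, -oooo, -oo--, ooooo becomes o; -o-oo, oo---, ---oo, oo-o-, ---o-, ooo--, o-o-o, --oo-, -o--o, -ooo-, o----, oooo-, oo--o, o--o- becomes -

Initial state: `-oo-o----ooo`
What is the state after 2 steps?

o-oooo--o--o

step 1: ooo-oo-o-o-o
step 2: o-oooo--o--o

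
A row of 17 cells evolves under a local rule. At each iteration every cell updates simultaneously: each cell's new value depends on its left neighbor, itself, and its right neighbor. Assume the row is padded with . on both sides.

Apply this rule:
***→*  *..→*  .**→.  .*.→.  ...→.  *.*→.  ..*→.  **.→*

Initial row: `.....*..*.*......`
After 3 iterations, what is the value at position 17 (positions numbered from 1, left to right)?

.

iteration 1: ......*....*.....
iteration 2: .......*....*....
iteration 3: ........*....*...
position 17 holds .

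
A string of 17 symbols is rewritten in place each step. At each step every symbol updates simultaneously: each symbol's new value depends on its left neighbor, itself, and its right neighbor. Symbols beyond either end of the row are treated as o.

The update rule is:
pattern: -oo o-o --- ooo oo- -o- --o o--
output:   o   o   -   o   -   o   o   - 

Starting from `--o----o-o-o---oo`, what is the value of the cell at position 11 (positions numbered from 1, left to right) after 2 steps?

step 1: -oo---oooooo--ooo
step 2: oo---oooooo--oooo
position 11 holds o

o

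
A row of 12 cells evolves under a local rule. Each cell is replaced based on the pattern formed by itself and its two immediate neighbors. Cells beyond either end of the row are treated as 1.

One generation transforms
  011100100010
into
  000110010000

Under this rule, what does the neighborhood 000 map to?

At position 8 the neighborhood is 000; the next row has 0 there.

0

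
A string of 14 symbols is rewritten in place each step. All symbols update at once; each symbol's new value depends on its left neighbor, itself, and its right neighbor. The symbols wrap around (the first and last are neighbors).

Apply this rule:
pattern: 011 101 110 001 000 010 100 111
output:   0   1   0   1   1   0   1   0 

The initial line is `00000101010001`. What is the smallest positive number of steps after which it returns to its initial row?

2

11111010101110
00000101010001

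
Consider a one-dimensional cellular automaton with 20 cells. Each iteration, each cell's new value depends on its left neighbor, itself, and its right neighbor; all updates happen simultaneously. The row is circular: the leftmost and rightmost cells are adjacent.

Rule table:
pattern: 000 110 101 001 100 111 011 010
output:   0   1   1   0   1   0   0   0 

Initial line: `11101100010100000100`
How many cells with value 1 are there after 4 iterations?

00110110001010000010
00011011000101000001
10001101100010100000
01000110110001010000
count of 1: 7

7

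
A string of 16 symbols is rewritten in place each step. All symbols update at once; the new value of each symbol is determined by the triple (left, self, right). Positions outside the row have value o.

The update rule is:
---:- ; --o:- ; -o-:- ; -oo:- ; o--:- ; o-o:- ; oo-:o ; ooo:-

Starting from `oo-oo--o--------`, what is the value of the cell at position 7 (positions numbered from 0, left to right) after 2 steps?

step 1: -o--o-----------
step 2: ----------------
position 7 holds -

-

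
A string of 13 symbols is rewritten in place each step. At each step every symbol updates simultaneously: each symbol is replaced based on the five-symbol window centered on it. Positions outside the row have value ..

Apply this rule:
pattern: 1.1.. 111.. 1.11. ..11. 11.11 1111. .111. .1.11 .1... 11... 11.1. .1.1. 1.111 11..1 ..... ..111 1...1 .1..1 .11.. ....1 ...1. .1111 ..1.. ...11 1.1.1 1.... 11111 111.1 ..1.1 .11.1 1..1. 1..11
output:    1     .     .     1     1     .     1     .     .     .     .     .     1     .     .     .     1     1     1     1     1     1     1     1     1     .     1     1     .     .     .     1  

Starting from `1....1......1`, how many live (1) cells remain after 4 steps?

1..111....111
111.1...11.1.
.11.1.111..1.
11..1.11...1.
count of 1: 6

6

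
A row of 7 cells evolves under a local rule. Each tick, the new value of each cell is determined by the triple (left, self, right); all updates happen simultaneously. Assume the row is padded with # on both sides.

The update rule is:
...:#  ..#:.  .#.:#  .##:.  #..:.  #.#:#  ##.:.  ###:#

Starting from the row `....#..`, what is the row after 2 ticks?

#..##..

.##.#..
#..##..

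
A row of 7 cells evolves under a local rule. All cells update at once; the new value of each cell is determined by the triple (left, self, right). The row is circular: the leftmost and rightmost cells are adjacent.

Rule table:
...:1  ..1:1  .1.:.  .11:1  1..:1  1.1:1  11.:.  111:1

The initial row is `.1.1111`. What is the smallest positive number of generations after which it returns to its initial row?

generation 1: 1.1111.
generation 2: .1111.1
generation 3: 1111.1.
generation 4: 111.1.1
generation 5: 11.1.11
generation 6: 1.1.111
generation 7: .1.1111

7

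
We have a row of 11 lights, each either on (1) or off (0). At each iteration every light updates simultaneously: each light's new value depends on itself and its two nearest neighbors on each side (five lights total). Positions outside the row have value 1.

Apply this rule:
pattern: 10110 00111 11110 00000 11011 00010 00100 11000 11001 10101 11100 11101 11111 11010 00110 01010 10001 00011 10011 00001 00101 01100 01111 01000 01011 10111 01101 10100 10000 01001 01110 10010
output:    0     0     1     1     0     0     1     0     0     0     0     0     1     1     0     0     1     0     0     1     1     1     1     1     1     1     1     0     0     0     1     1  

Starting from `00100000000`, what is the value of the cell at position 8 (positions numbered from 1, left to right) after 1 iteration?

01110111110
position 8 holds 1

1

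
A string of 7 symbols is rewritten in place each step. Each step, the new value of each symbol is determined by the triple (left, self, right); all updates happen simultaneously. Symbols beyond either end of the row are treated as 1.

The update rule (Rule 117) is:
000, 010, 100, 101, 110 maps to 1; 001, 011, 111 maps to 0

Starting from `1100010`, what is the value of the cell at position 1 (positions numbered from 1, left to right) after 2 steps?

1

0111011
1001100
position 1 holds 1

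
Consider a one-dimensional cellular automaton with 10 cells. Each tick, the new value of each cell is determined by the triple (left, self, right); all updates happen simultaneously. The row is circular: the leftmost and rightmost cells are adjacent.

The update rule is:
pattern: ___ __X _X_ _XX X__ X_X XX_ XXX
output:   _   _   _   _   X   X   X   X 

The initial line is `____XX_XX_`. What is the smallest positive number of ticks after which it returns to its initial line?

10

_____XX_XX
X_____XX_X
XX_____XX_
_XX_____XX
X_XX_____X
XX_XX_____
_XX_XX____
__XX_XX___
___XX_XX__
____XX_XX_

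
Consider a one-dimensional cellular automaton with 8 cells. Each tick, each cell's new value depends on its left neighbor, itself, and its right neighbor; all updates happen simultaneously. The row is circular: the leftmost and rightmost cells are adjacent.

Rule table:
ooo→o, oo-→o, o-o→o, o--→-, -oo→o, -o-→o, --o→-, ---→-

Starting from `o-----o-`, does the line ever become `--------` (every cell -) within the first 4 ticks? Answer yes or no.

tick 1: o-----oo
tick 2: o-----oo  (fixed point — unchanged through tick 4)
tick 4 is o-----oo, still not uniform -

no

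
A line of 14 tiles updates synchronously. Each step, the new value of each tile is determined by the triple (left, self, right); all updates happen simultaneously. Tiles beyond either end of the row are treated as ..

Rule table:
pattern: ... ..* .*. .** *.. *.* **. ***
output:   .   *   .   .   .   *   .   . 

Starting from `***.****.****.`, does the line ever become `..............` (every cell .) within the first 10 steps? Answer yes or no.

...*....*.....
..*....*......
.*....*.......
*....*........
....*.........
...*..........
..*...........
.*............
*.............
..............
all cells are . at step 10

yes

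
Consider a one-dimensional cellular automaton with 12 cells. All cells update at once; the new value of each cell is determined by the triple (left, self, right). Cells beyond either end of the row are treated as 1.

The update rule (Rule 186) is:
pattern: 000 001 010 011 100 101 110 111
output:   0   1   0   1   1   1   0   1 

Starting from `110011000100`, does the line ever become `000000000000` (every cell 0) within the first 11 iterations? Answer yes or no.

101110101011
011101010111
111010101111
110101011111
101010111111
010101111111
101011111111
010111111111
101111111111
011111111111
111111111111
iteration 11 is 111111111111, still not uniform 0

no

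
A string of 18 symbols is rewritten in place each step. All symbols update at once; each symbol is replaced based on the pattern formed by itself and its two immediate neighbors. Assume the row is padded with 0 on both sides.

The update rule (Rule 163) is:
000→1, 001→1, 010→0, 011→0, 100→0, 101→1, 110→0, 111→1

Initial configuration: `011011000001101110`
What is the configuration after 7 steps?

step 1: 100100011110010100
step 2: 001001101100101001
step 3: 110010010001010010
step 4: 000100100110100100
step 5: 111001001001001001
step 6: 010010010010010010
step 7: 100100100100100100

100100100100100100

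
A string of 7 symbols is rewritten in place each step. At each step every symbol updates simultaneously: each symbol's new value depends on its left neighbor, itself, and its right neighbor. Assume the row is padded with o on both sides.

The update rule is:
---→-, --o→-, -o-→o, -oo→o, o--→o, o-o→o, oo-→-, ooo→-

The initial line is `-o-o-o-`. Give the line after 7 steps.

ooooooo
-------
o------
-o-----
ooo----
---o---
o--oo--

o--oo--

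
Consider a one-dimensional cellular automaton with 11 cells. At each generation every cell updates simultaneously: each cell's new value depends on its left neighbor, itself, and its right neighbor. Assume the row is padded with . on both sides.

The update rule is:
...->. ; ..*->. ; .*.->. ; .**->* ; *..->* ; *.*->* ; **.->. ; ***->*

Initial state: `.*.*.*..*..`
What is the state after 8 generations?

..*.*.*..*.
...*.*.*..*
....*.*.*..
.....*.*.*.
......*.*.*
.......*.*.
........*.*
.........*.

.........*.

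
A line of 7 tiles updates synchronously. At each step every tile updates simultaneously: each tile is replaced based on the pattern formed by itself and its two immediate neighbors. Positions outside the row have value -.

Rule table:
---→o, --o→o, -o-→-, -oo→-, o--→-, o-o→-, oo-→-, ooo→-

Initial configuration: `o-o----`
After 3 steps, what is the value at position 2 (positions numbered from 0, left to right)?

step 1: ----ooo
step 2: oooo---
step 3: -----oo
position 2 holds -

-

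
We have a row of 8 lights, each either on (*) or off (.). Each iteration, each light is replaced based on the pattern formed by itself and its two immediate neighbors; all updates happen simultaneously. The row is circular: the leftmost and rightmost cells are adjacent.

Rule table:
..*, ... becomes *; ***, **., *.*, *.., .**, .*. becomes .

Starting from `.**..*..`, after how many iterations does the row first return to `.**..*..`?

*...*..*
..**..*.
**...*..
...**..*
.**...*.
*...**..
..**...*
.*...**.
*..**...
..*...**
.*..**..
*..*...*
..*..**.
**..*...
...*..**
.**..*..

16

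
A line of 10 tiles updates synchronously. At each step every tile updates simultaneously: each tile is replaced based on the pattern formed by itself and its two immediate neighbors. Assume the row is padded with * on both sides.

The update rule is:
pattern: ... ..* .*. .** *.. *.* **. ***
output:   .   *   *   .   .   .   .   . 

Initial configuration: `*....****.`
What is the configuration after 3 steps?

....*.....
...**....*
..*.....*.

..*.....*.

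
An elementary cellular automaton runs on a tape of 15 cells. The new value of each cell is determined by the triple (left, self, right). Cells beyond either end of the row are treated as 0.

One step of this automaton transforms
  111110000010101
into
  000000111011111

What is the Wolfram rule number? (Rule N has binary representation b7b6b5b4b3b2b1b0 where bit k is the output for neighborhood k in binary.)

37

position 1: 111 → 0  (bit 7 = 0)
position 4: 110 → 0  (bit 6 = 0)
position 11: 101 → 1  (bit 5 = 1)
position 5: 100 → 0  (bit 4 = 0)
position 0: 011 → 0  (bit 3 = 0)
position 10: 010 → 1  (bit 2 = 1)
position 9: 001 → 0  (bit 1 = 0)
position 6: 000 → 1  (bit 0 = 1)
bits b7..b0 = 00100101 = 37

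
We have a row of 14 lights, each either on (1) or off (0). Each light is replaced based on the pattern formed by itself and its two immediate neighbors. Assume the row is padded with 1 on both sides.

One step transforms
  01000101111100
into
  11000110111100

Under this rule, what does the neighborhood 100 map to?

0

At position 2 the neighborhood is 100; the next row has 0 there.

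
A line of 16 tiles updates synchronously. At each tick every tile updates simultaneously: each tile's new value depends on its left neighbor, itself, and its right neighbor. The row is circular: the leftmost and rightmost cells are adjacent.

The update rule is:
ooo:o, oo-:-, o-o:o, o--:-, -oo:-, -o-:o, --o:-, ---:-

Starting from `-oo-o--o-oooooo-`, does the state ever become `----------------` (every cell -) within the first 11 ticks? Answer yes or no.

tick 1: ---oo--oo-oooo--
tick 2: ---------o-oo---
tick 3: ---------oo-----
tick 4: ----------------
all cells are - at tick 4

yes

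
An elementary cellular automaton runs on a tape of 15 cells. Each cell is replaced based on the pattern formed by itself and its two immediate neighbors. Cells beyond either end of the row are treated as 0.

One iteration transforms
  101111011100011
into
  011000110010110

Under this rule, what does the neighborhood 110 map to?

At position 5 the neighborhood is 110; the next row has 0 there.

0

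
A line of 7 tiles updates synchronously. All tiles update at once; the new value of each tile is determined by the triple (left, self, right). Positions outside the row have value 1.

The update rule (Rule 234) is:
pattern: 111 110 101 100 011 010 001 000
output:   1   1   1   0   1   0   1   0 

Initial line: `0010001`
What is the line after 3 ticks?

0100011
1000111
1001111

1001111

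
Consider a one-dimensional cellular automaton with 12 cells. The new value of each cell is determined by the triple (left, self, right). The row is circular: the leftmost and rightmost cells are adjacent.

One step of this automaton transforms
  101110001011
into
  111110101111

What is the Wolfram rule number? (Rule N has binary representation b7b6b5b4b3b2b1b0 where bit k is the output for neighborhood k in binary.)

237

position 3: 111 → 1  (bit 7 = 1)
position 0: 110 → 1  (bit 6 = 1)
position 1: 101 → 1  (bit 5 = 1)
position 5: 100 → 0  (bit 4 = 0)
position 2: 011 → 1  (bit 3 = 1)
position 8: 010 → 1  (bit 2 = 1)
position 7: 001 → 0  (bit 1 = 0)
position 6: 000 → 1  (bit 0 = 1)
bits b7..b0 = 11101101 = 237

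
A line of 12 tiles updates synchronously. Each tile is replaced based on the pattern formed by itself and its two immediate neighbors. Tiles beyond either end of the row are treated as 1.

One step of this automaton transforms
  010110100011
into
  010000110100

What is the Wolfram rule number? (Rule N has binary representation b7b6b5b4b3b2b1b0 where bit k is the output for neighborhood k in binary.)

22

position 11: 111 → 0  (bit 7 = 0)
position 4: 110 → 0  (bit 6 = 0)
position 0: 101 → 0  (bit 5 = 0)
position 7: 100 → 1  (bit 4 = 1)
position 3: 011 → 0  (bit 3 = 0)
position 1: 010 → 1  (bit 2 = 1)
position 9: 001 → 1  (bit 1 = 1)
position 8: 000 → 0  (bit 0 = 0)
bits b7..b0 = 00010110 = 22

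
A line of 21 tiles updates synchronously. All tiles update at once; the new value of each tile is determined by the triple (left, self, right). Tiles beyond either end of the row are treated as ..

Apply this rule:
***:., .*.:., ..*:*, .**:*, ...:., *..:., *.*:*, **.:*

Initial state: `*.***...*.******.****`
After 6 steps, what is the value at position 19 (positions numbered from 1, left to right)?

.

.**.*..*.**....***..*
****..*.***...**.*.*.
*..*.*.**.*..****.*..
..*.*.****..**..**...
.*.*.**..*.***.***...
*.*.***.*.**.***.*...
position 19 holds .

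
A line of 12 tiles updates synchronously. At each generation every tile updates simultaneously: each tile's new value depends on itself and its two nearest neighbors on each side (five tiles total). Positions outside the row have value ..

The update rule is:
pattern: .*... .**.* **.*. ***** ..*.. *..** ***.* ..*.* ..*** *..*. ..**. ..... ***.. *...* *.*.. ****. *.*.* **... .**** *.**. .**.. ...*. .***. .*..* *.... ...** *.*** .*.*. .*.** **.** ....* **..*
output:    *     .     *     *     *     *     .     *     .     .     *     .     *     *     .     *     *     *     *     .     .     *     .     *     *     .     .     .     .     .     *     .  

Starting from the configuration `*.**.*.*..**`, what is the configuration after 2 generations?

***.*..*..**

generation 1: *...**..***.
generation 2: ***.*..*..**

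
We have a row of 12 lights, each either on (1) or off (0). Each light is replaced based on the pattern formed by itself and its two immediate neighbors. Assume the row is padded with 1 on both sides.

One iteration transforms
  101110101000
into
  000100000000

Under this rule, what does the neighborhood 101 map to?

At position 1 the neighborhood is 101; the next row has 0 there.

0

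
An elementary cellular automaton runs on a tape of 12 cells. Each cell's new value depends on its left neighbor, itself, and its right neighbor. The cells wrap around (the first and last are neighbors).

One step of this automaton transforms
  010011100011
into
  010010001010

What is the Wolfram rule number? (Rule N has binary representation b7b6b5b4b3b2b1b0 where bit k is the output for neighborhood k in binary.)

13

position 5: 111 → 0  (bit 7 = 0)
position 6: 110 → 0  (bit 6 = 0)
position 0: 101 → 0  (bit 5 = 0)
position 2: 100 → 0  (bit 4 = 0)
position 4: 011 → 1  (bit 3 = 1)
position 1: 010 → 1  (bit 2 = 1)
position 3: 001 → 0  (bit 1 = 0)
position 8: 000 → 1  (bit 0 = 1)
bits b7..b0 = 00001101 = 13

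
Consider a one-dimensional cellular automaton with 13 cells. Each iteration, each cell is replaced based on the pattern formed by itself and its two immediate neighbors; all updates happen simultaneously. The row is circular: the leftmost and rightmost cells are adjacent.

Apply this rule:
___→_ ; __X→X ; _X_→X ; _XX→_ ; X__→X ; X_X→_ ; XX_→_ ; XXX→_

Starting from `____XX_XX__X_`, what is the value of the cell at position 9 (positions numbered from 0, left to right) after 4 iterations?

___X_____XXXX
X_XXX___X____
X____X_XXX__X
_X__XX____XX_
position 9 holds _

_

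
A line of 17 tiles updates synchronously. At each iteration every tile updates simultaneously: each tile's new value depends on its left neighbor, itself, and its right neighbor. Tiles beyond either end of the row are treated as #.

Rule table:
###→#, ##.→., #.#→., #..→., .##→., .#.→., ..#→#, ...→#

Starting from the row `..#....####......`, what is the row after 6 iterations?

..#....####..###.

.#..###.##..#####
...#.#.....#.####
.##....####...###
....###.##..##.##
.###.#.....#....#
..#....####..###.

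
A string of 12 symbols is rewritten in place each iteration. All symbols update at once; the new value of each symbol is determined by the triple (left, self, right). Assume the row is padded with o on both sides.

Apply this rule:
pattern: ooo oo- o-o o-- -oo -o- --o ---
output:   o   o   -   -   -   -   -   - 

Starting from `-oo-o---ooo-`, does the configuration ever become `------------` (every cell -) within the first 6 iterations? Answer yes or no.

yes

--o------oo-
----------o-
------------
all cells are - at iteration 3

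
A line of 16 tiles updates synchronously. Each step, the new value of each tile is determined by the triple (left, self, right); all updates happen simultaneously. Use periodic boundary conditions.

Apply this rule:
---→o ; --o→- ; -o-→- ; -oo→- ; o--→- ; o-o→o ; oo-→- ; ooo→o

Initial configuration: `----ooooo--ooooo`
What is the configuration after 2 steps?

------o--oo--o--

step 1: -oo--ooo----ooo-
step 2: ------o--oo--o--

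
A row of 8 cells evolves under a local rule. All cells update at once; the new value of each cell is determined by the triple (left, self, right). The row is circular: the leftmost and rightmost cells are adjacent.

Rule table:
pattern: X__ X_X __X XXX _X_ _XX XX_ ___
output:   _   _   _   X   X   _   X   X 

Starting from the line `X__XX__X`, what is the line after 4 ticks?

tick 1: X___X___
tick 2: X_X_X_X_
tick 3: X_X_X_X_  (fixed point — unchanged through tick 4)

X_X_X_X_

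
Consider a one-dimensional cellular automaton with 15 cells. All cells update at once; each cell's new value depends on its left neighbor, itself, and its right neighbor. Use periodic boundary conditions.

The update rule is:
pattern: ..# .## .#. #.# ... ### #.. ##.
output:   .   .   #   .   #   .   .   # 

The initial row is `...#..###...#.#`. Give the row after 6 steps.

.#.#..#.#.#.#.#

.#.#....#.#.#.#
.#.#.##.#.#.#.#
.#.#..#.#.#.#.#
.#.#..#.#.#.#.#  (fixed point — unchanged through step 6)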